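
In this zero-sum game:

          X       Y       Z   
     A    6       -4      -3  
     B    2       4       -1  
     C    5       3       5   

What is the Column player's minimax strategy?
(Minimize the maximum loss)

Column should play Y, value = 4

Work:
Column player minimizes Row's maximum payoff:
Column X: max payoff to Row = 6
Column Y: max payoff to Row = 4
Column Z: max payoff to Row = 5
Minimum is 4, achieved by column Y.
Minimax strategy: Y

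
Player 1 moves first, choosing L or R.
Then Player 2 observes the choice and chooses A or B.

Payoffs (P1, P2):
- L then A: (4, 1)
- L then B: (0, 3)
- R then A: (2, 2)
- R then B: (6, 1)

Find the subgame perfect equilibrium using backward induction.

P1 plays R, P2 plays B after L and A after R; Payoff (2, 2)

Work:
Backward induction:
After L: P2 chooses B → P1 gets 0
After R: P2 chooses A → P1 gets 2
P1 chooses R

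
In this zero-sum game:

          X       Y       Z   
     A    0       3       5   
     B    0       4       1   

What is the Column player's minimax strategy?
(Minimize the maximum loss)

Column should play X, value = 0

Work:
Column player minimizes Row's maximum payoff:
Column X: max payoff to Row = 0
Column Y: max payoff to Row = 4
Column Z: max payoff to Row = 5
Minimum is 0, achieved by column X.
Minimax strategy: X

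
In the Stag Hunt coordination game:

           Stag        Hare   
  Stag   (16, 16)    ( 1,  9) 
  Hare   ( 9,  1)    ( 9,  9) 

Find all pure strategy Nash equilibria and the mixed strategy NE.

Pure NE: (Stag, Stag) and (Hare, Hare); Mixed NE: p = 0.5333, q = 0.5333

Work:
Check pure NE:
(Stag, Stag): (16, 16) - no unilateral deviation beneficial
(Hare, Hare): (9, 9) - no unilateral deviation beneficial
Mixed NE: P1 plays Stag with p = 0.5333, P2 plays Stag with q = 0.5333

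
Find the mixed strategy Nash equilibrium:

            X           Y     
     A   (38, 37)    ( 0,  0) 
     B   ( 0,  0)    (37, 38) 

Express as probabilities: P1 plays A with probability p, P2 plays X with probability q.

p = 0.5067, q = 0.4933

Work:
Find probabilities that make opponent indifferent:
P2 chooses q to make P1 indifferent between A and B
P1 chooses p to make P2 indifferent between X and Y
Mixed NE: P1 plays (A: 0.5067, B: 0.4933), P2 plays (X: 0.4933, Y: 0.5067)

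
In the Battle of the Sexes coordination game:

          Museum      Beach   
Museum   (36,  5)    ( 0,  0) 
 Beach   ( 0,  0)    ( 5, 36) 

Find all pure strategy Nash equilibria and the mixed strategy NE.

Pure NE: (Museum, Museum) and (Beach, Beach); Mixed NE: p = 0.878, q = 0.122

Work:
Check pure NE:
(Museum, Museum): (36, 5) - no unilateral deviation beneficial
(Beach, Beach): (5, 36) - no unilateral deviation beneficial
Mixed NE: P1 plays Museum with p = 0.878, P2 plays Museum with q = 0.122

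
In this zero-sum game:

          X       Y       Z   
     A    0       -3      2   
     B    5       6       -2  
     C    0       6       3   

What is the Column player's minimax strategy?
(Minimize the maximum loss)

Column should play Z, value = 3

Work:
Column player minimizes Row's maximum payoff:
Column X: max payoff to Row = 5
Column Y: max payoff to Row = 6
Column Z: max payoff to Row = 3
Minimum is 3, achieved by column Z.
Minimax strategy: Z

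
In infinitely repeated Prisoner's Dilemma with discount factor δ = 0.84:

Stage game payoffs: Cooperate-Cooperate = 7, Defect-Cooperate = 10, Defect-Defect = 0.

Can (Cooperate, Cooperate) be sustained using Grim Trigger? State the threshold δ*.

δ* = 0.3; since δ = 0.84 ≥ 0.3, cooperation can be sustained

Work:
For Grim Trigger:
Cooperate forever: 7/(1-δ)
Defect then punished: 10 + 0·δ/(1-δ)
Need: 7/(1-δ) ≥ 10 + 0·δ/(1-δ)
Solving: δ ≥ (T-R)/(T-P) = (10-7)/(10-0) = 0.3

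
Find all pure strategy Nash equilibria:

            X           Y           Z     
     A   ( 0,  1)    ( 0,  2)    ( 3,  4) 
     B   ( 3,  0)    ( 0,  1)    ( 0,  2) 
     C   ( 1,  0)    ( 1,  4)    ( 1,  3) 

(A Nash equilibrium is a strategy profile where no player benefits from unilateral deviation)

Nash equilibrium: (A, Z), (C, Y)

Work:
Best responses:
  P1 vs X: payoffs [0, 3, 1] → best response B (payoff 3)
  P1 vs Y: payoffs [0, 0, 1] → best response C (payoff 1)
  P1 vs Z: payoffs [3, 0, 1] → best response A (payoff 3)
  P2 vs A: payoffs [1, 2, 4] → best response Z (payoff 4)
  P2 vs B: payoffs [0, 1, 2] → best response Z (payoff 2)
  P2 vs C: payoffs [0, 4, 3] → best response Y (payoff 4)
Mutual best responses: (A,Z), (C,Y) → Nash equilibria.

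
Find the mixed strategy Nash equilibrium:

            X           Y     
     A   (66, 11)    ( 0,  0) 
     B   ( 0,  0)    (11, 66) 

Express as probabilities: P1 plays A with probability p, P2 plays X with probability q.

p = 0.8571, q = 0.1429

Work:
Find probabilities that make opponent indifferent:
P2 chooses q to make P1 indifferent between A and B
P1 chooses p to make P2 indifferent between X and Y
Mixed NE: P1 plays (A: 0.8571, B: 0.1429), P2 plays (X: 0.1429, Y: 0.8571)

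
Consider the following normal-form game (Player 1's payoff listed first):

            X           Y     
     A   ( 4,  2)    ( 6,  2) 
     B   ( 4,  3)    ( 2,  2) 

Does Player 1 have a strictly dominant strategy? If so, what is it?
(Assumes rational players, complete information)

No strictly dominant strategy exists for Player 1

Work:
A strategy strictly dominates another if it gives a strictly higher payoff against every opponent action. Compare each pair of P1's strategies column-by-column:
  A vs B: [4 vs 4, 6 vs 2] → A does not strictly dominate B (column X: 4 ≤ 4)
  B vs A: [4 vs 4, 2 vs 6] → B does not strictly dominate A (column X: 4 ≤ 4)
No single strategy strictly dominates all others → no strictly dominant strategy.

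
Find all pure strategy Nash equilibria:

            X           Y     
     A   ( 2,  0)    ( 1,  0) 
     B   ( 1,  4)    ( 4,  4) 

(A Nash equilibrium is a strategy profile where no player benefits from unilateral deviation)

Nash equilibrium: (A, X), (B, Y)

Work:
Best responses:
  P1 vs X: payoffs [2, 1] → best response A (payoff 2)
  P1 vs Y: payoffs [1, 4] → best response B (payoff 4)
  P2 vs A: payoffs [0, 0] → best response X/Y (payoff 0)
  P2 vs B: payoffs [4, 4] → best response X/Y (payoff 4)
Mutual best responses: (A,X), (B,Y) → Nash equilibria.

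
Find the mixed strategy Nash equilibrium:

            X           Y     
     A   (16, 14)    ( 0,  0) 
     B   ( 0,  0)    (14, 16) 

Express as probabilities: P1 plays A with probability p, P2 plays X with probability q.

p = 0.5333, q = 0.4667

Work:
Find probabilities that make opponent indifferent:
P2 chooses q to make P1 indifferent between A and B
P1 chooses p to make P2 indifferent between X and Y
Mixed NE: P1 plays (A: 0.5333, B: 0.4667), P2 plays (X: 0.4667, Y: 0.5333)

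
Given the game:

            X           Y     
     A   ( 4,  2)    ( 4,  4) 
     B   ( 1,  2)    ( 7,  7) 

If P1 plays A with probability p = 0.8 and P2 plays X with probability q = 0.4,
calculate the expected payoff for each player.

E[P1] = 4.12, E[P2] = 3.56

Work:
E[P1] = p·q·π₁(A,X) + p·(1-q)·π₁(A,Y) + (1-p)·q·π₁(B,X) + (1-p)·(1-q)·π₁(B,Y)
= 0.8·0.4·4 + 0.8·0.6·4 + 0.2·0.4·1 + 0.2·0.6·7
= 4.12

E[P2] = 3.56 (similar calculation)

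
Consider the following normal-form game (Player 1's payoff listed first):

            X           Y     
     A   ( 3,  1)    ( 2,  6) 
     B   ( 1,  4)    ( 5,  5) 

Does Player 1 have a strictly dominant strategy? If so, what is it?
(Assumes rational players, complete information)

No strictly dominant strategy exists for Player 1

Work:
A strategy strictly dominates another if it gives a strictly higher payoff against every opponent action. Compare each pair of P1's strategies column-by-column:
  A vs B: [3 vs 1, 2 vs 5] → A does not strictly dominate B (column Y: 2 ≤ 5)
  B vs A: [1 vs 3, 5 vs 2] → B does not strictly dominate A (column X: 1 ≤ 3)
No single strategy strictly dominates all others → no strictly dominant strategy.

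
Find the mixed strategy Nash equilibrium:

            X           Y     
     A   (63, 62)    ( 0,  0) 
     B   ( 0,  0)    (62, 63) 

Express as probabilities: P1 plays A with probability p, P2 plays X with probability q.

p = 0.504, q = 0.496

Work:
Find probabilities that make opponent indifferent:
P2 chooses q to make P1 indifferent between A and B
P1 chooses p to make P2 indifferent between X and Y
Mixed NE: P1 plays (A: 0.504, B: 0.496), P2 plays (X: 0.496, Y: 0.504)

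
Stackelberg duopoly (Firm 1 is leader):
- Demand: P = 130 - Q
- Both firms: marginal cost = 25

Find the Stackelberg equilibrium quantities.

q₁* (leader) = 52.5, q₂* (follower) = 26.25

Work:
Follower's reaction: q₂ = (a - c - q₁)/2
Leader substitutes: π₁ = q₁·(a - q₁ - (a-c-q₁)/2 - c)
FOC: q₁* = (130 - 25)/2 = 52.50
Then: q₂* = (130 - 25 - 52.5)/2 = 26.25
Leader has first-mover advantage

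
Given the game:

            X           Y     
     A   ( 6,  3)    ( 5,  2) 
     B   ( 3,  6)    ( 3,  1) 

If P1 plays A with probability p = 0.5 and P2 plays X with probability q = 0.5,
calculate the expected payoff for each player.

E[P1] = 4.25, E[P2] = 3.0

Work:
E[P1] = p·q·π₁(A,X) + p·(1-q)·π₁(A,Y) + (1-p)·q·π₁(B,X) + (1-p)·(1-q)·π₁(B,Y)
= 0.5·0.5·6 + 0.5·0.5·5 + 0.5·0.5·3 + 0.5·0.5·3
= 4.25

E[P2] = 3.0 (similar calculation)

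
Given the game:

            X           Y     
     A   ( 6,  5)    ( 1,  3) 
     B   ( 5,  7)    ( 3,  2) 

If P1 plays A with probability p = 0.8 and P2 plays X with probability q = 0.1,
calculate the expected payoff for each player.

E[P1] = 1.84, E[P2] = 3.06

Work:
E[P1] = p·q·π₁(A,X) + p·(1-q)·π₁(A,Y) + (1-p)·q·π₁(B,X) + (1-p)·(1-q)·π₁(B,Y)
= 0.8·0.1·6 + 0.8·0.9·1 + 0.2·0.1·5 + 0.2·0.9·3
= 1.84

E[P2] = 3.06 (similar calculation)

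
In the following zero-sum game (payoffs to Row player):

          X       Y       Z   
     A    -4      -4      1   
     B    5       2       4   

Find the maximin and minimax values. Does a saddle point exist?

Maximin = 2, Minimax = 2, Saddle: True

Work:
Row minimums: [-4, 2] → maximin = 2
Column maximums: [5, 2, 4] → minimax = 2
Saddle point exists! Game value = 2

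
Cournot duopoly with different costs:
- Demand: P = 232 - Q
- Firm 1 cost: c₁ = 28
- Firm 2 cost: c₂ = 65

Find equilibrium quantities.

q₁* = 80.33, q₂* = 43.33

Work:
Reaction: q₁ = (232 - 28 - q₂)/2
Reaction: q₂ = (232 - 65 - q₁)/2
Solve simultaneously:
q₁* = (232 - 2×28 + 65)/3 = 80.33
q₂* = (232 - 2×65 + 28)/3 = 43.33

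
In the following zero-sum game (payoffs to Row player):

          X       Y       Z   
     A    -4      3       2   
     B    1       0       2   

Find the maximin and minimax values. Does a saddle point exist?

Maximin = 0, Minimax = 1, Saddle: False

Work:
Row minimums: [-4, 0] → maximin = 0
Column maximums: [1, 3, 2] → minimax = 1
No saddle point (maximin ≠ minimax). Mixed strategy needed.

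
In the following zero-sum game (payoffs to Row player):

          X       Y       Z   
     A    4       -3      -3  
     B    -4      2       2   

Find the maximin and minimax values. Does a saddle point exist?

Maximin = -3, Minimax = 2, Saddle: False

Work:
Row minimums: [-3, -4] → maximin = -3
Column maximums: [4, 2, 2] → minimax = 2
No saddle point (maximin ≠ minimax). Mixed strategy needed.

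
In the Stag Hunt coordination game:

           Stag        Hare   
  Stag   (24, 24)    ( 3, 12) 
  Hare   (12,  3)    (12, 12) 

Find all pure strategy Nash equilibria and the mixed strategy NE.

Pure NE: (Stag, Stag) and (Hare, Hare); Mixed NE: p = 0.4286, q = 0.4286

Work:
Check pure NE:
(Stag, Stag): (24, 24) - no unilateral deviation beneficial
(Hare, Hare): (12, 12) - no unilateral deviation beneficial
Mixed NE: P1 plays Stag with p = 0.4286, P2 plays Stag with q = 0.4286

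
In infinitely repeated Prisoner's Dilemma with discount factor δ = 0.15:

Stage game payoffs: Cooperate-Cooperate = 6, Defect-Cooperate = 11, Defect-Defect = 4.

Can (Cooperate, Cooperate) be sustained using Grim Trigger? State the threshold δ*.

δ* = 0.7143; since δ = 0.15 < 0.7143, cooperation cannot be sustained

Work:
For Grim Trigger:
Cooperate forever: 6/(1-δ)
Defect then punished: 11 + 4·δ/(1-δ)
Need: 6/(1-δ) ≥ 11 + 4·δ/(1-δ)
Solving: δ ≥ (T-R)/(T-P) = (11-6)/(11-4) = 0.7143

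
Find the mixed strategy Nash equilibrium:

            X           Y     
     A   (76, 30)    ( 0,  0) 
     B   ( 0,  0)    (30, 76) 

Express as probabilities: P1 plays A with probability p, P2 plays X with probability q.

p = 0.717, q = 0.283

Work:
Find probabilities that make opponent indifferent:
P2 chooses q to make P1 indifferent between A and B
P1 chooses p to make P2 indifferent between X and Y
Mixed NE: P1 plays (A: 0.717, B: 0.283), P2 plays (X: 0.283, Y: 0.717)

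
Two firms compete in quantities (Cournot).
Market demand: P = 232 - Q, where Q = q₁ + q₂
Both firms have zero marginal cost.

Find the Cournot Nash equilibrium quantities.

q₁* = q₂* = 77.33; P* = 77.33

Work:
Profit: π_i = P·q_i = (a - q_i - q_j)·q_i
FOC: ∂π_i/∂q_i = a - 2q_i - q_j = 0
Reaction function: q_i = (232 - q_j)/2
Symmetry: q* = 232/3 = 77.33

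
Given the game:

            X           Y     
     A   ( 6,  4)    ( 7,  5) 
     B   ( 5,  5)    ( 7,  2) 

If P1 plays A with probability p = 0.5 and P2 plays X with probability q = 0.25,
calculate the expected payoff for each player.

E[P1] = 6.625, E[P2] = 3.75

Work:
E[P1] = p·q·π₁(A,X) + p·(1-q)·π₁(A,Y) + (1-p)·q·π₁(B,X) + (1-p)·(1-q)·π₁(B,Y)
= 0.5·0.25·6 + 0.5·0.75·7 + 0.5·0.25·5 + 0.5·0.75·7
= 6.625

E[P2] = 3.75 (similar calculation)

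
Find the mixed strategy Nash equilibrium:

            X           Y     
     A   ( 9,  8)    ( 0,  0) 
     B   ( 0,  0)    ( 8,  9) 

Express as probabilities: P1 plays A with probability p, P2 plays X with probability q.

p = 0.5294, q = 0.4706

Work:
Find probabilities that make opponent indifferent:
P2 chooses q to make P1 indifferent between A and B
P1 chooses p to make P2 indifferent between X and Y
Mixed NE: P1 plays (A: 0.5294, B: 0.4706), P2 plays (X: 0.4706, Y: 0.5294)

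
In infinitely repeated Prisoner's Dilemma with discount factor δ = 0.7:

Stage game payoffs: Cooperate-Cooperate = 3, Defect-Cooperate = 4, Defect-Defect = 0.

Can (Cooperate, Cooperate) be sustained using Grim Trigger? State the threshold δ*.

δ* = 0.25; since δ = 0.7 ≥ 0.25, cooperation can be sustained

Work:
For Grim Trigger:
Cooperate forever: 3/(1-δ)
Defect then punished: 4 + 0·δ/(1-δ)
Need: 3/(1-δ) ≥ 4 + 0·δ/(1-δ)
Solving: δ ≥ (T-R)/(T-P) = (4-3)/(4-0) = 0.25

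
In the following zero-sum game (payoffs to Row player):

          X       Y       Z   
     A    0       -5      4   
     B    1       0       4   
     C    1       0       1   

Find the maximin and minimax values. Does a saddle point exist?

Maximin = 0, Minimax = 0, Saddle: True

Work:
Row minimums: [-5, 0, 0] → maximin = 0
Column maximums: [1, 0, 4] → minimax = 0
Saddle point exists! Game value = 0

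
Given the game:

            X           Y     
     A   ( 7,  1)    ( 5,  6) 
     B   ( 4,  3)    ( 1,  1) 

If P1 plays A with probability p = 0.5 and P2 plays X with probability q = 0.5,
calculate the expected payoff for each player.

E[P1] = 4.25, E[P2] = 2.75

Work:
E[P1] = p·q·π₁(A,X) + p·(1-q)·π₁(A,Y) + (1-p)·q·π₁(B,X) + (1-p)·(1-q)·π₁(B,Y)
= 0.5·0.5·7 + 0.5·0.5·5 + 0.5·0.5·4 + 0.5·0.5·1
= 4.25

E[P2] = 2.75 (similar calculation)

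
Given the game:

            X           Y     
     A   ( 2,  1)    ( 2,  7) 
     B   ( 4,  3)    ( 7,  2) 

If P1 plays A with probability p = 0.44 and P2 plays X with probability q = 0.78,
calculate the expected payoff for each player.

E[P1] = 3.4896, E[P2] = 2.5776

Work:
E[P1] = p·q·π₁(A,X) + p·(1-q)·π₁(A,Y) + (1-p)·q·π₁(B,X) + (1-p)·(1-q)·π₁(B,Y)
= 0.44·0.78·2 + 0.44·0.22·2 + 0.56·0.78·4 + 0.56·0.22·7
= 3.4896

E[P2] = 2.5776 (similar calculation)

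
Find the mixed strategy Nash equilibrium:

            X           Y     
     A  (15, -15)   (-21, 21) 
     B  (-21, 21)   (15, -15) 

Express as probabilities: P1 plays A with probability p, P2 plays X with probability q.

p = 0.5, q = 0.5

Work:
Find probabilities that make opponent indifferent:
P2 chooses q to make P1 indifferent between A and B
P1 chooses p to make P2 indifferent between X and Y
Mixed NE: P1 plays (A: 0.5, B: 0.5), P2 plays (X: 0.5, Y: 0.5)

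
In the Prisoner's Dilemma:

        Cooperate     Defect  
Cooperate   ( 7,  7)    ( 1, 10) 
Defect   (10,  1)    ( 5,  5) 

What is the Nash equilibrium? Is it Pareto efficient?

(Defect, Defect) is NE; not Pareto efficient

Work:
Defect dominates Cooperate for both players:
If P2 cooperates: Defect (10) > Cooperate (7)
If P2 defects: Defect (5) > Cooperate (1)
NE: (Defect, Defect) with payoff (5, 5)
But (Cooperate, Cooperate) = (7, 7) Pareto dominates (5, 5)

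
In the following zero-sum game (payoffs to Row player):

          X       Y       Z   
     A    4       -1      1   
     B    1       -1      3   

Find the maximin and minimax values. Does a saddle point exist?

Maximin = -1, Minimax = -1, Saddle: True

Work:
Row minimums: [-1, -1] → maximin = -1
Column maximums: [4, -1, 3] → minimax = -1
Saddle point exists! Game value = -1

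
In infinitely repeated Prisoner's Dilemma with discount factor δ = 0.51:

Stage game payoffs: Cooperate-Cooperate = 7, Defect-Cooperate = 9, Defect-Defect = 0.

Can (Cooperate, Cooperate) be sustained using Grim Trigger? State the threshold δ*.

δ* = 0.2222; since δ = 0.51 ≥ 0.2222, cooperation can be sustained

Work:
For Grim Trigger:
Cooperate forever: 7/(1-δ)
Defect then punished: 9 + 0·δ/(1-δ)
Need: 7/(1-δ) ≥ 9 + 0·δ/(1-δ)
Solving: δ ≥ (T-R)/(T-P) = (9-7)/(9-0) = 0.2222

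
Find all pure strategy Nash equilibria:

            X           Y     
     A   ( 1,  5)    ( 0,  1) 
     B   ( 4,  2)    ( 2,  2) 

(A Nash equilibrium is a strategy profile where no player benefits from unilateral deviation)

Nash equilibrium: (B, X), (B, Y)

Work:
Best responses:
  P1 vs X: payoffs [1, 4] → best response B (payoff 4)
  P1 vs Y: payoffs [0, 2] → best response B (payoff 2)
  P2 vs A: payoffs [5, 1] → best response X (payoff 5)
  P2 vs B: payoffs [2, 2] → best response X/Y (payoff 2)
Mutual best responses: (B,X), (B,Y) → Nash equilibria.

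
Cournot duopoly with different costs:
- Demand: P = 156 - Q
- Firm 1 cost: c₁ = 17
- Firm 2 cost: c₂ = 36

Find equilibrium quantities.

q₁* = 52.67, q₂* = 33.67

Work:
Reaction: q₁ = (156 - 17 - q₂)/2
Reaction: q₂ = (156 - 36 - q₁)/2
Solve simultaneously:
q₁* = (156 - 2×17 + 36)/3 = 52.67
q₂* = (156 - 2×36 + 17)/3 = 33.67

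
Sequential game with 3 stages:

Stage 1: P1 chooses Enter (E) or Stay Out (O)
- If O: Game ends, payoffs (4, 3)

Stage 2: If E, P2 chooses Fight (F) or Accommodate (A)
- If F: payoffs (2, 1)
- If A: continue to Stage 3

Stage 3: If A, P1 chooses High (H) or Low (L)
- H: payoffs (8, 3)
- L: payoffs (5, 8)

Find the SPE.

SPE: (E, A, H); Outcome (8, 3)

Work:
Stage 3: P1 chooses H (8 vs 5)
Stage 2: P2: F->1, A->3 (anticipating H). Choose A
Stage 1: P1: O->4, E->8 (anticipating A, H). Choose E
SPE path: E -> A -> H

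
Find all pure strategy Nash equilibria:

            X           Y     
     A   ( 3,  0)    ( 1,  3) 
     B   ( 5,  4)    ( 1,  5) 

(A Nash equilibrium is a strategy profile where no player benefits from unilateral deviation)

Nash equilibrium: (A, Y), (B, Y)

Work:
Best responses:
  P1 vs X: payoffs [3, 5] → best response B (payoff 5)
  P1 vs Y: payoffs [1, 1] → best response A/B (payoff 1)
  P2 vs A: payoffs [0, 3] → best response Y (payoff 3)
  P2 vs B: payoffs [4, 5] → best response Y (payoff 5)
Mutual best responses: (A,Y), (B,Y) → Nash equilibria.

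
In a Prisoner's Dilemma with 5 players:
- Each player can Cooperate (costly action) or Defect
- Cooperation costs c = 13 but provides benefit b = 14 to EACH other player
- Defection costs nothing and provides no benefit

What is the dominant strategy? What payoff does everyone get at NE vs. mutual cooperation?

Dominant: Defect; NE payoff = 0; Coop payoff = 43

Work:
Defect dominates (saves cost c = 13, benefit to others is external)
NE: All defect → everyone gets 0
If all cooperate: each receives (4)×14 - 13 = 43
Social dilemma: 43 > 0 but NE gives 0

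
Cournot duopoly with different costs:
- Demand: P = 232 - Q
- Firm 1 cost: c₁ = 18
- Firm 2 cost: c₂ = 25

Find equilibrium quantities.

q₁* = 73.67, q₂* = 66.67

Work:
Reaction: q₁ = (232 - 18 - q₂)/2
Reaction: q₂ = (232 - 25 - q₁)/2
Solve simultaneously:
q₁* = (232 - 2×18 + 25)/3 = 73.67
q₂* = (232 - 2×25 + 18)/3 = 66.67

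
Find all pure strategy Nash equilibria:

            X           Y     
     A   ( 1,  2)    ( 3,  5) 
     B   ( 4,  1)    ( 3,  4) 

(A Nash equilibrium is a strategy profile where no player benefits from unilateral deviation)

Nash equilibrium: (A, Y), (B, Y)

Work:
Best responses:
  P1 vs X: payoffs [1, 4] → best response B (payoff 4)
  P1 vs Y: payoffs [3, 3] → best response A/B (payoff 3)
  P2 vs A: payoffs [2, 5] → best response Y (payoff 5)
  P2 vs B: payoffs [1, 4] → best response Y (payoff 4)
Mutual best responses: (A,Y), (B,Y) → Nash equilibria.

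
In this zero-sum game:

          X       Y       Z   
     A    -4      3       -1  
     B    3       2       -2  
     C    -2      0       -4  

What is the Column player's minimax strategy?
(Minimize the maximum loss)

Column should play Z, value = -1

Work:
Column player minimizes Row's maximum payoff:
Column X: max payoff to Row = 3
Column Y: max payoff to Row = 3
Column Z: max payoff to Row = -1
Minimum is -1, achieved by column Z.
Minimax strategy: Z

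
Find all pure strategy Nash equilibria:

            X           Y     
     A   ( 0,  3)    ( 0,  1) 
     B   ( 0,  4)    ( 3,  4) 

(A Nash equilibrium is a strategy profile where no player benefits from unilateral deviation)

Nash equilibrium: (A, X), (B, X), (B, Y)

Work:
Best responses:
  P1 vs X: payoffs [0, 0] → best response A/B (payoff 0)
  P1 vs Y: payoffs [0, 3] → best response B (payoff 3)
  P2 vs A: payoffs [3, 1] → best response X (payoff 3)
  P2 vs B: payoffs [4, 4] → best response X/Y (payoff 4)
Mutual best responses: (A,X), (B,X), (B,Y) → Nash equilibria.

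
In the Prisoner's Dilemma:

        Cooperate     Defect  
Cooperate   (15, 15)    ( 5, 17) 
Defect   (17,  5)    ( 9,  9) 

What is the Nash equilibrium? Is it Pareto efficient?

(Defect, Defect) is NE; not Pareto efficient

Work:
Defect dominates Cooperate for both players:
If P2 cooperates: Defect (17) > Cooperate (15)
If P2 defects: Defect (9) > Cooperate (5)
NE: (Defect, Defect) with payoff (9, 9)
But (Cooperate, Cooperate) = (15, 15) Pareto dominates (9, 9)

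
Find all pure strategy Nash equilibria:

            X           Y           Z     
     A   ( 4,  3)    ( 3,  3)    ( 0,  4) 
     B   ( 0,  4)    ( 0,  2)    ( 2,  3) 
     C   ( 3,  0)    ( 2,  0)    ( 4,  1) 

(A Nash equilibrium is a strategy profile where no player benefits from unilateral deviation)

Nash equilibrium: (C, Z)

Work:
Best responses:
  P1 vs X: payoffs [4, 0, 3] → best response A (payoff 4)
  P1 vs Y: payoffs [3, 0, 2] → best response A (payoff 3)
  P1 vs Z: payoffs [0, 2, 4] → best response C (payoff 4)
  P2 vs A: payoffs [3, 3, 4] → best response Z (payoff 4)
  P2 vs B: payoffs [4, 2, 3] → best response X (payoff 4)
  P2 vs C: payoffs [0, 0, 1] → best response Z (payoff 1)
Mutual best responses: (C,Z) → Nash equilibria.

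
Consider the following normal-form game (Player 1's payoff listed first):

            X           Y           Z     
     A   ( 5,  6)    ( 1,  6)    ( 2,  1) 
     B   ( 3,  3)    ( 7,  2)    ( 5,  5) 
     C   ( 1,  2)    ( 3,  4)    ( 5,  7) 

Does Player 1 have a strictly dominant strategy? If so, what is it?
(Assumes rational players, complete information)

No strictly dominant strategy exists for Player 1

Work:
A strategy strictly dominates another if it gives a strictly higher payoff against every opponent action. Compare each pair of P1's strategies column-by-column:
  A vs B: [5 vs 3, 1 vs 7, 2 vs 5] → A does not strictly dominate B (column Y: 1 ≤ 7)
  A vs C: [5 vs 1, 1 vs 3, 2 vs 5] → A does not strictly dominate C (column Y: 1 ≤ 3)
  B vs A: [3 vs 5, 7 vs 1, 5 vs 2] → B does not strictly dominate A (column X: 3 ≤ 5)
  B vs C: [3 vs 1, 7 vs 3, 5 vs 5] → B does not strictly dominate C (column Z: 5 ≤ 5)
  C vs A: [1 vs 5, 3 vs 1, 5 vs 2] → C does not strictly dominate A (column X: 1 ≤ 5)
  C vs B: [1 vs 3, 3 vs 7, 5 vs 5] → C does not strictly dominate B (column X: 1 ≤ 3)
No single strategy strictly dominates all others → no strictly dominant strategy.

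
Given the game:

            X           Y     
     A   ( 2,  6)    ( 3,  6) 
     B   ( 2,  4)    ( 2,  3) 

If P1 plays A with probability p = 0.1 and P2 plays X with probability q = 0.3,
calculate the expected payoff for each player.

E[P1] = 2.07, E[P2] = 3.57

Work:
E[P1] = p·q·π₁(A,X) + p·(1-q)·π₁(A,Y) + (1-p)·q·π₁(B,X) + (1-p)·(1-q)·π₁(B,Y)
= 0.1·0.3·2 + 0.1·0.7·3 + 0.9·0.3·2 + 0.9·0.7·2
= 2.07

E[P2] = 3.57 (similar calculation)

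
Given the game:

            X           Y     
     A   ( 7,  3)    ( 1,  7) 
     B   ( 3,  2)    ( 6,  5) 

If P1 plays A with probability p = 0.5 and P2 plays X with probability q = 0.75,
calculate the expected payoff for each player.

E[P1] = 4.625, E[P2] = 3.375

Work:
E[P1] = p·q·π₁(A,X) + p·(1-q)·π₁(A,Y) + (1-p)·q·π₁(B,X) + (1-p)·(1-q)·π₁(B,Y)
= 0.5·0.75·7 + 0.5·0.25·1 + 0.5·0.75·3 + 0.5·0.25·6
= 4.625

E[P2] = 3.375 (similar calculation)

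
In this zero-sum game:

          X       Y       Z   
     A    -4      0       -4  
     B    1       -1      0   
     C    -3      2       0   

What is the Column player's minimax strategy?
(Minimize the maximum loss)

Column should play Z, value = 0

Work:
Column player minimizes Row's maximum payoff:
Column X: max payoff to Row = 1
Column Y: max payoff to Row = 2
Column Z: max payoff to Row = 0
Minimum is 0, achieved by column Z.
Minimax strategy: Z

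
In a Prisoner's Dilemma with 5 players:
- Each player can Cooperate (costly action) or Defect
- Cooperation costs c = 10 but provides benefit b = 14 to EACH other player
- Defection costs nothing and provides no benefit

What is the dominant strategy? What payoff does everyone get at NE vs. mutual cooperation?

Dominant: Defect; NE payoff = 0; Coop payoff = 46

Work:
Defect dominates (saves cost c = 10, benefit to others is external)
NE: All defect → everyone gets 0
If all cooperate: each receives (4)×14 - 10 = 46
Social dilemma: 46 > 0 but NE gives 0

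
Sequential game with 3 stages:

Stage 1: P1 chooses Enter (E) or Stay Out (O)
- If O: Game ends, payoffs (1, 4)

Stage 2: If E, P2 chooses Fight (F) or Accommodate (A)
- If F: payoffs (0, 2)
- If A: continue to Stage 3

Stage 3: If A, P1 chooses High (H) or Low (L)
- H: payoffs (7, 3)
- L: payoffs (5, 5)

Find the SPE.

SPE: (E, A, H); Outcome (7, 3)

Work:
Stage 3: P1 chooses H (7 vs 5)
Stage 2: P2: F->2, A->3 (anticipating H). Choose A
Stage 1: P1: O->1, E->7 (anticipating A, H). Choose E
SPE path: E -> A -> H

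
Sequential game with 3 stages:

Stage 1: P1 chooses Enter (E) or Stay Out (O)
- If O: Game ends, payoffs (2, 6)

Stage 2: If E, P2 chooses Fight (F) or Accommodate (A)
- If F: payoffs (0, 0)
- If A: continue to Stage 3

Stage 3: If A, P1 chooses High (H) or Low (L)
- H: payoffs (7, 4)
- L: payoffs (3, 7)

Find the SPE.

SPE: (E, A, H); Outcome (7, 4)

Work:
Stage 3: P1 chooses H (7 vs 3)
Stage 2: P2: F->0, A->4 (anticipating H). Choose A
Stage 1: P1: O->2, E->7 (anticipating A, H). Choose E
SPE path: E -> A -> H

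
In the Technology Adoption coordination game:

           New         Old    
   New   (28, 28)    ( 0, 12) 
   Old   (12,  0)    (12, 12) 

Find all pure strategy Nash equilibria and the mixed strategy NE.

Pure NE: (New, New) and (Old, Old); Mixed NE: p = 0.4286, q = 0.4286

Work:
Check pure NE:
(New, New): (28, 28) - no unilateral deviation beneficial
(Old, Old): (12, 12) - no unilateral deviation beneficial
Mixed NE: P1 plays New with p = 0.4286, P2 plays New with q = 0.4286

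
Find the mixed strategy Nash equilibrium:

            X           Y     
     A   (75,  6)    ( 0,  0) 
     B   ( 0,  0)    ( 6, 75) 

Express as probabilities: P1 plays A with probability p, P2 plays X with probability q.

p = 0.9259, q = 0.0741

Work:
Find probabilities that make opponent indifferent:
P2 chooses q to make P1 indifferent between A and B
P1 chooses p to make P2 indifferent between X and Y
Mixed NE: P1 plays (A: 0.9259, B: 0.0741), P2 plays (X: 0.0741, Y: 0.9259)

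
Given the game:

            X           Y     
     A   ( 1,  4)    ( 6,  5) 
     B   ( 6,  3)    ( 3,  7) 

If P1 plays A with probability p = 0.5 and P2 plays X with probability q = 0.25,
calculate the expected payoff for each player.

E[P1] = 4.25, E[P2] = 5.375

Work:
E[P1] = p·q·π₁(A,X) + p·(1-q)·π₁(A,Y) + (1-p)·q·π₁(B,X) + (1-p)·(1-q)·π₁(B,Y)
= 0.5·0.25·1 + 0.5·0.75·6 + 0.5·0.25·6 + 0.5·0.75·3
= 4.25

E[P2] = 5.375 (similar calculation)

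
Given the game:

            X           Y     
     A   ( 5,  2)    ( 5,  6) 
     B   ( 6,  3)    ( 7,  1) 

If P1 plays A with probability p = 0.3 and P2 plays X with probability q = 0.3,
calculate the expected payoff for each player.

E[P1] = 6.19, E[P2] = 2.56

Work:
E[P1] = p·q·π₁(A,X) + p·(1-q)·π₁(A,Y) + (1-p)·q·π₁(B,X) + (1-p)·(1-q)·π₁(B,Y)
= 0.3·0.3·5 + 0.3·0.7·5 + 0.7·0.3·6 + 0.7·0.7·7
= 6.19

E[P2] = 2.56 (similar calculation)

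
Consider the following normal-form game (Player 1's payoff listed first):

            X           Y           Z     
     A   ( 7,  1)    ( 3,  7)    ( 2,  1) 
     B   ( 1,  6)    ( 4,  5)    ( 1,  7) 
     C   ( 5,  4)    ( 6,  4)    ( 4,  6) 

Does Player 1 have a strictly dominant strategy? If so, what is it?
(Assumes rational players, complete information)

No strictly dominant strategy exists for Player 1

Work:
A strategy strictly dominates another if it gives a strictly higher payoff against every opponent action. Compare each pair of P1's strategies column-by-column:
  A vs B: [7 vs 1, 3 vs 4, 2 vs 1] → A does not strictly dominate B (column Y: 3 ≤ 4)
  A vs C: [7 vs 5, 3 vs 6, 2 vs 4] → A does not strictly dominate C (column Y: 3 ≤ 6)
  B vs A: [1 vs 7, 4 vs 3, 1 vs 2] → B does not strictly dominate A (column X: 1 ≤ 7)
  B vs C: [1 vs 5, 4 vs 6, 1 vs 4] → B does not strictly dominate C (column X: 1 ≤ 5)
  C vs A: [5 vs 7, 6 vs 3, 4 vs 2] → C does not strictly dominate A (column X: 5 ≤ 7)
  C vs B: [5 vs 1, 6 vs 4, 4 vs 1] → C strictly dominates B
No single strategy strictly dominates all others → no strictly dominant strategy.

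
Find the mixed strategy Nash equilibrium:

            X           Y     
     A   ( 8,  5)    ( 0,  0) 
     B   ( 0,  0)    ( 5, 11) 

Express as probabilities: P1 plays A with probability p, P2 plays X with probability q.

p = 0.6875, q = 0.3846

Work:
Find probabilities that make opponent indifferent:
P2 chooses q to make P1 indifferent between A and B
P1 chooses p to make P2 indifferent between X and Y
Mixed NE: P1 plays (A: 0.6875, B: 0.3125), P2 plays (X: 0.3846, Y: 0.6154)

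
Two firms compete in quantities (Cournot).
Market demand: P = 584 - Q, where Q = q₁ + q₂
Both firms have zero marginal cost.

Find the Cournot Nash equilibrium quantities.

q₁* = q₂* = 194.67; P* = 194.67

Work:
Profit: π_i = P·q_i = (a - q_i - q_j)·q_i
FOC: ∂π_i/∂q_i = a - 2q_i - q_j = 0
Reaction function: q_i = (584 - q_j)/2
Symmetry: q* = 584/3 = 194.67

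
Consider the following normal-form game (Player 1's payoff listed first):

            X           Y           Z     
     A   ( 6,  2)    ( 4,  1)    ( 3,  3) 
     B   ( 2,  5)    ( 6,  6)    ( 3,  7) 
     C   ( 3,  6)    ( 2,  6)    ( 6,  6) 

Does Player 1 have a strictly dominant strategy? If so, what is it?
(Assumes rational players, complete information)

No strictly dominant strategy exists for Player 1

Work:
A strategy strictly dominates another if it gives a strictly higher payoff against every opponent action. Compare each pair of P1's strategies column-by-column:
  A vs B: [6 vs 2, 4 vs 6, 3 vs 3] → A does not strictly dominate B (column Y: 4 ≤ 6)
  A vs C: [6 vs 3, 4 vs 2, 3 vs 6] → A does not strictly dominate C (column Z: 3 ≤ 6)
  B vs A: [2 vs 6, 6 vs 4, 3 vs 3] → B does not strictly dominate A (column X: 2 ≤ 6)
  B vs C: [2 vs 3, 6 vs 2, 3 vs 6] → B does not strictly dominate C (column X: 2 ≤ 3)
  C vs A: [3 vs 6, 2 vs 4, 6 vs 3] → C does not strictly dominate A (column X: 3 ≤ 6)
  C vs B: [3 vs 2, 2 vs 6, 6 vs 3] → C does not strictly dominate B (column Y: 2 ≤ 6)
No single strategy strictly dominates all others → no strictly dominant strategy.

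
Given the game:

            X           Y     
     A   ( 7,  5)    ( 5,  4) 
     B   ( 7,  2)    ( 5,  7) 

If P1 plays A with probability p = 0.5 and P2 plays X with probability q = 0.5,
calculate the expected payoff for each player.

E[P1] = 6.0, E[P2] = 4.5

Work:
E[P1] = p·q·π₁(A,X) + p·(1-q)·π₁(A,Y) + (1-p)·q·π₁(B,X) + (1-p)·(1-q)·π₁(B,Y)
= 0.5·0.5·7 + 0.5·0.5·5 + 0.5·0.5·7 + 0.5·0.5·5
= 6.0

E[P2] = 4.5 (similar calculation)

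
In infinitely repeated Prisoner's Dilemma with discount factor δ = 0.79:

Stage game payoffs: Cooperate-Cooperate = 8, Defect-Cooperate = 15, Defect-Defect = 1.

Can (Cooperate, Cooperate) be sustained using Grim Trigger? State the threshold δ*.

δ* = 0.5; since δ = 0.79 ≥ 0.5, cooperation can be sustained

Work:
For Grim Trigger:
Cooperate forever: 8/(1-δ)
Defect then punished: 15 + 1·δ/(1-δ)
Need: 8/(1-δ) ≥ 15 + 1·δ/(1-δ)
Solving: δ ≥ (T-R)/(T-P) = (15-8)/(15-1) = 0.5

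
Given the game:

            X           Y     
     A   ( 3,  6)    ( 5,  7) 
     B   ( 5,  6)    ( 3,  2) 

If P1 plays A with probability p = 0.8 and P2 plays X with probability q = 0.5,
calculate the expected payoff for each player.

E[P1] = 4.0, E[P2] = 6.0

Work:
E[P1] = p·q·π₁(A,X) + p·(1-q)·π₁(A,Y) + (1-p)·q·π₁(B,X) + (1-p)·(1-q)·π₁(B,Y)
= 0.8·0.5·3 + 0.8·0.5·5 + 0.2·0.5·5 + 0.2·0.5·3
= 4.0

E[P2] = 6.0 (similar calculation)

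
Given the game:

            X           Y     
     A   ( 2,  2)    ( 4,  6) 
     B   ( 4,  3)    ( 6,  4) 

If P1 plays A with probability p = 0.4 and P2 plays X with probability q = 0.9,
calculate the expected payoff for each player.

E[P1] = 3.4, E[P2] = 2.82

Work:
E[P1] = p·q·π₁(A,X) + p·(1-q)·π₁(A,Y) + (1-p)·q·π₁(B,X) + (1-p)·(1-q)·π₁(B,Y)
= 0.4·0.9·2 + 0.4·0.1·4 + 0.6·0.9·4 + 0.6·0.1·6
= 3.4

E[P2] = 2.82 (similar calculation)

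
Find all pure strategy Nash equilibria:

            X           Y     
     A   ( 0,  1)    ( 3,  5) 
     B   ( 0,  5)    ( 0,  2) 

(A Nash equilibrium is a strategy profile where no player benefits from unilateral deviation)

Nash equilibrium: (A, Y), (B, X)

Work:
Best responses:
  P1 vs X: payoffs [0, 0] → best response A/B (payoff 0)
  P1 vs Y: payoffs [3, 0] → best response A (payoff 3)
  P2 vs A: payoffs [1, 5] → best response Y (payoff 5)
  P2 vs B: payoffs [5, 2] → best response X (payoff 5)
Mutual best responses: (A,Y), (B,X) → Nash equilibria.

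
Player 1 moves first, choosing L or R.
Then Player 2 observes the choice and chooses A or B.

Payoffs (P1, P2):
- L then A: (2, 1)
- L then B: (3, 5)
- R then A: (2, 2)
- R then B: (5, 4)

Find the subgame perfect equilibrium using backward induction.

P1 plays R, P2 plays B after L and B after R; Payoff (5, 4)

Work:
Backward induction:
After L: P2 chooses B → P1 gets 3
After R: P2 chooses B → P1 gets 5
P1 chooses R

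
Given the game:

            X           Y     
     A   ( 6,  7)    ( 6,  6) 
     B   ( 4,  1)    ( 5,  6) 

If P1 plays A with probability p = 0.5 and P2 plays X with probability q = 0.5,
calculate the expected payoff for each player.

E[P1] = 5.25, E[P2] = 5.0

Work:
E[P1] = p·q·π₁(A,X) + p·(1-q)·π₁(A,Y) + (1-p)·q·π₁(B,X) + (1-p)·(1-q)·π₁(B,Y)
= 0.5·0.5·6 + 0.5·0.5·6 + 0.5·0.5·4 + 0.5·0.5·5
= 5.25

E[P2] = 5.0 (similar calculation)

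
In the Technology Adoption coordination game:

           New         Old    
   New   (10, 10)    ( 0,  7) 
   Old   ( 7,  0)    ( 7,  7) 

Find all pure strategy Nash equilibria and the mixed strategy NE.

Pure NE: (New, New) and (Old, Old); Mixed NE: p = 0.7, q = 0.7

Work:
Check pure NE:
(New, New): (10, 10) - no unilateral deviation beneficial
(Old, Old): (7, 7) - no unilateral deviation beneficial
Mixed NE: P1 plays New with p = 0.7, P2 plays New with q = 0.7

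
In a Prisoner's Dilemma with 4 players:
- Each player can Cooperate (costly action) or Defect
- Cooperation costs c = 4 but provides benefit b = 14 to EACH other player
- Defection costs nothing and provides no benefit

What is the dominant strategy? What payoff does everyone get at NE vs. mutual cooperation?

Dominant: Defect; NE payoff = 0; Coop payoff = 38

Work:
Defect dominates (saves cost c = 4, benefit to others is external)
NE: All defect → everyone gets 0
If all cooperate: each receives (3)×14 - 4 = 38
Social dilemma: 38 > 0 but NE gives 0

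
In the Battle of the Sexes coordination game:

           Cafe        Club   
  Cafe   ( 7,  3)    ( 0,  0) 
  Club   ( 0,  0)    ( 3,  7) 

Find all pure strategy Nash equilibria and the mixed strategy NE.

Pure NE: (Cafe, Cafe) and (Club, Club); Mixed NE: p = 0.7, q = 0.3

Work:
Check pure NE:
(Cafe, Cafe): (7, 3) - no unilateral deviation beneficial
(Club, Club): (3, 7) - no unilateral deviation beneficial
Mixed NE: P1 plays Cafe with p = 0.7, P2 plays Cafe with q = 0.3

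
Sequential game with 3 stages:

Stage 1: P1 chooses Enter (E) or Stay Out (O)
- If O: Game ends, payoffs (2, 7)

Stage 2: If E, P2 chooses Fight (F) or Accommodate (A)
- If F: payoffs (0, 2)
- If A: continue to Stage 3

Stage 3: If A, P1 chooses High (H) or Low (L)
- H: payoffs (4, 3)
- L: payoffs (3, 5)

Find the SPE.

SPE: (E, A, H); Outcome (4, 3)

Work:
Stage 3: P1 chooses H (4 vs 3)
Stage 2: P2: F->2, A->3 (anticipating H). Choose A
Stage 1: P1: O->2, E->4 (anticipating A, H). Choose E
SPE path: E -> A -> H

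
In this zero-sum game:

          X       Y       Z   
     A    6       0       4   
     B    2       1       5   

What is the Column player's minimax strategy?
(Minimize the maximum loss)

Column should play Y, value = 1

Work:
Column player minimizes Row's maximum payoff:
Column X: max payoff to Row = 6
Column Y: max payoff to Row = 1
Column Z: max payoff to Row = 5
Minimum is 1, achieved by column Y.
Minimax strategy: Y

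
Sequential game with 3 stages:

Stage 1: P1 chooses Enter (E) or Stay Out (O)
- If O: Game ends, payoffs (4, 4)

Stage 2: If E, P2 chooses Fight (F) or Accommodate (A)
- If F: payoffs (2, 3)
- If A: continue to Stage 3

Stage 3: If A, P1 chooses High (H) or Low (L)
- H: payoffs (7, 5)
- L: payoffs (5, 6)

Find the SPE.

SPE: (E, A, H); Outcome (7, 5)

Work:
Stage 3: P1 chooses H (7 vs 5)
Stage 2: P2: F->3, A->5 (anticipating H). Choose A
Stage 1: P1: O->4, E->7 (anticipating A, H). Choose E
SPE path: E -> A -> H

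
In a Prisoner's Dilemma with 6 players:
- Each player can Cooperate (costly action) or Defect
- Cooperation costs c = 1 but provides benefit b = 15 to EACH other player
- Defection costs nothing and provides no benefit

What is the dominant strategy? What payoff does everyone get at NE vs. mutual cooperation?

Dominant: Defect; NE payoff = 0; Coop payoff = 74

Work:
Defect dominates (saves cost c = 1, benefit to others is external)
NE: All defect → everyone gets 0
If all cooperate: each receives (5)×15 - 1 = 74
Social dilemma: 74 > 0 but NE gives 0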